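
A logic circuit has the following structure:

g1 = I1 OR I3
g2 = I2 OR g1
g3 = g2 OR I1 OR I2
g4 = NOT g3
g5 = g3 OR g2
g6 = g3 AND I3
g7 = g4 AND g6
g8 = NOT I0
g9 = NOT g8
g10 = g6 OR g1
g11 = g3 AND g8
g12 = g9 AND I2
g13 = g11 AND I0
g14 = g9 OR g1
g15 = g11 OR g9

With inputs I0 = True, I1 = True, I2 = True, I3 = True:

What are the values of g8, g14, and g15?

g8 = False, g14 = True, g15 = True

g1 = I1 OR I3 = True OR True = True
g2 = I2 OR g1 = True OR True = True
g3 = g2 OR I1 OR I2 = True OR True OR True = True
g8 = NOT I0 = NOT True = False
g9 = NOT g8 = NOT False = True
g11 = g3 AND g8 = True AND False = False
g14 = g9 OR g1 = True OR True = True
g15 = g11 OR g9 = False OR True = True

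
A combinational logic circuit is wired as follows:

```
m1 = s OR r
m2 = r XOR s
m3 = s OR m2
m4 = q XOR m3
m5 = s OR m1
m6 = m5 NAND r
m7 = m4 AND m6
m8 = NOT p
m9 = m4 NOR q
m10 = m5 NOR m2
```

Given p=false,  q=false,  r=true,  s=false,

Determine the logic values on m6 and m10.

m1 = s OR r = false OR true = true
m2 = r XOR s = true XOR false = true
m5 = s OR m1 = false OR true = true
m6 = m5 NAND r = true NAND true = false
m10 = m5 NOR m2 = true NOR true = false

m6 = false, m10 = false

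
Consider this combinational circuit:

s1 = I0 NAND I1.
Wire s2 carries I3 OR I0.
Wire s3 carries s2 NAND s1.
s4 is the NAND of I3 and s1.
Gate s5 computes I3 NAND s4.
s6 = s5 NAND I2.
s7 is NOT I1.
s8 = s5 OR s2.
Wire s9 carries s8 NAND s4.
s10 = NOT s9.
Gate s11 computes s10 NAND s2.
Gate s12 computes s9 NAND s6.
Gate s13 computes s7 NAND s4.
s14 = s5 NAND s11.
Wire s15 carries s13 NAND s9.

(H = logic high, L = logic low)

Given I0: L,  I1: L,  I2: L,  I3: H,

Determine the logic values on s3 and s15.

s3 = L, s15 = L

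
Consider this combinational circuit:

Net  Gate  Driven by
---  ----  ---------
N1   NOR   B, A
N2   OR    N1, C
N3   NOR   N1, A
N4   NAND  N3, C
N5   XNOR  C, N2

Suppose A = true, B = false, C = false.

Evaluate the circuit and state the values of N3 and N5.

N1 = B NOR A = false NOR true = false
N2 = N1 OR C = false OR false = false
N3 = N1 NOR A = false NOR true = false
N5 = C XNOR N2 = false XNOR false = true

N3 = false  N5 = true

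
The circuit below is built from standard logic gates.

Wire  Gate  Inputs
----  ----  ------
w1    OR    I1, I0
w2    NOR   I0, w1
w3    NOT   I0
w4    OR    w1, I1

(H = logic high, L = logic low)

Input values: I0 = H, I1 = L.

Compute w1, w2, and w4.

w1 = I1 OR I0 = L OR H = H
w2 = I0 NOR w1 = H NOR H = L
w4 = w1 OR I1 = H OR L = H

w1 = H, w2 = L, w4 = H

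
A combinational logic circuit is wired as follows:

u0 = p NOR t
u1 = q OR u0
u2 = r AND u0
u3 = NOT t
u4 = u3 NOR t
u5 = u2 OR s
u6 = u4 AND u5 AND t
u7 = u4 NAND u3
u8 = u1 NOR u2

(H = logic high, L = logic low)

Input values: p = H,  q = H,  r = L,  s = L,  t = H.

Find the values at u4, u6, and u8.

u4 = L, u6 = L, u8 = L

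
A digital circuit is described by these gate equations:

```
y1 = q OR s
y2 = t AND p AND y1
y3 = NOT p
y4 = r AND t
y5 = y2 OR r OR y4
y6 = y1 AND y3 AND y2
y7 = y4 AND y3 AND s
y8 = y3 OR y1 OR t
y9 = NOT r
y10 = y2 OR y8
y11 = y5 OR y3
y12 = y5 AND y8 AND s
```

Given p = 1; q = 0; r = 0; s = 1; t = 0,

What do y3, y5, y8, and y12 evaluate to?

y1 = q OR s = 0 OR 1 = 1
y2 = t AND p AND y1 = 0 AND 1 AND 1 = 0
y3 = NOT p = NOT 1 = 0
y4 = r AND t = 0 AND 0 = 0
y5 = y2 OR r OR y4 = 0 OR 0 OR 0 = 0
y8 = y3 OR y1 OR t = 0 OR 1 OR 0 = 1
y12 = y5 AND y8 AND s = 0 AND 1 AND 1 = 0

y3 = 0, y5 = 0, y8 = 1, y12 = 0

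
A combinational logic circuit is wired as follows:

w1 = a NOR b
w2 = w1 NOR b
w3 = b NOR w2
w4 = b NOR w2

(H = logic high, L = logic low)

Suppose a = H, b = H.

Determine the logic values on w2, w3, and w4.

w2 = L, w3 = L, w4 = L

w1 = a NOR b = H NOR H = L
w2 = w1 NOR b = L NOR H = L
w3 = b NOR w2 = H NOR L = L
w4 = b NOR w2 = H NOR L = L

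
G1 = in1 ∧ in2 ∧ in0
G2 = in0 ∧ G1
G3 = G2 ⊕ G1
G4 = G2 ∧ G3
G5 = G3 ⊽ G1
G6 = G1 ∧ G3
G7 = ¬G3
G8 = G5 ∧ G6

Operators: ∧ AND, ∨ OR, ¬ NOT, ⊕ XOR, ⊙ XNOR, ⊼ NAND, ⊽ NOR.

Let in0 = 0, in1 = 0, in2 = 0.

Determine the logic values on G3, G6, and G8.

G3 = 0, G6 = 0, G8 = 0

G1 = in1 AND in2 AND in0 = 0 AND 0 AND 0 = 0
G2 = in0 AND G1 = 0 AND 0 = 0
G3 = G2 XOR G1 = 0 XOR 0 = 0
G5 = G3 NOR G1 = 0 NOR 0 = 1
G6 = G1 AND G3 = 0 AND 0 = 0
G8 = G5 AND G6 = 1 AND 0 = 0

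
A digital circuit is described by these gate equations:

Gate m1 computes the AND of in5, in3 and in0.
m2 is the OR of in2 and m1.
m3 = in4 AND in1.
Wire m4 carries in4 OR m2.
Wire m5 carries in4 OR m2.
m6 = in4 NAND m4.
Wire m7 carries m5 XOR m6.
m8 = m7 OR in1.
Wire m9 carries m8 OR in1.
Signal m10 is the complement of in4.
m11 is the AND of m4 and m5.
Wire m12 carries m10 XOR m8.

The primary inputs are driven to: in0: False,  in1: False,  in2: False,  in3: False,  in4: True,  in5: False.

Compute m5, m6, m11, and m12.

m1 = in5 AND in3 AND in0 = False AND False AND False = False
m2 = in2 OR m1 = False OR False = False
m4 = in4 OR m2 = True OR False = True
m5 = in4 OR m2 = True OR False = True
m6 = in4 NAND m4 = True NAND True = False
m7 = m5 XOR m6 = True XOR False = True
m8 = m7 OR in1 = True OR False = True
m10 = NOT in4 = NOT True = False
m11 = m4 AND m5 = True AND True = True
m12 = m10 XOR m8 = False XOR True = True

m5 = True, m6 = False, m11 = True, m12 = True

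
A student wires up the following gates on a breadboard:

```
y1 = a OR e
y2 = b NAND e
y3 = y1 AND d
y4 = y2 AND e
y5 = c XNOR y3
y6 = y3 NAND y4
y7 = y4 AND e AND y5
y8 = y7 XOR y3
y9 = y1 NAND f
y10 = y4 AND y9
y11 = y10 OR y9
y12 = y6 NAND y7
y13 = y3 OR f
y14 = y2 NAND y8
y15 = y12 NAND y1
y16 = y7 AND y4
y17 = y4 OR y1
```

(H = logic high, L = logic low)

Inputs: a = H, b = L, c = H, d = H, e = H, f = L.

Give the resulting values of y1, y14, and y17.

y1 = H; y14 = H; y17 = H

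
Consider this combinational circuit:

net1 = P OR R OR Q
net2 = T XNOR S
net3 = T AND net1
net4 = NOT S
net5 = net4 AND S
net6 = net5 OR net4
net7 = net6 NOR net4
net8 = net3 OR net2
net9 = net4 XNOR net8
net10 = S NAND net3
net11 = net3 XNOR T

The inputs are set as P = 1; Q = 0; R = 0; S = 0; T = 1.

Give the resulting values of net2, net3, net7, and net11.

net2 = 0; net3 = 1; net7 = 0; net11 = 1

net1 = P OR R OR Q = 1 OR 0 OR 0 = 1
net2 = T XNOR S = 1 XNOR 0 = 0
net3 = T AND net1 = 1 AND 1 = 1
net4 = NOT S = NOT 0 = 1
net5 = net4 AND S = 1 AND 0 = 0
net6 = net5 OR net4 = 0 OR 1 = 1
net7 = net6 NOR net4 = 1 NOR 1 = 0
net11 = net3 XNOR T = 1 XNOR 1 = 1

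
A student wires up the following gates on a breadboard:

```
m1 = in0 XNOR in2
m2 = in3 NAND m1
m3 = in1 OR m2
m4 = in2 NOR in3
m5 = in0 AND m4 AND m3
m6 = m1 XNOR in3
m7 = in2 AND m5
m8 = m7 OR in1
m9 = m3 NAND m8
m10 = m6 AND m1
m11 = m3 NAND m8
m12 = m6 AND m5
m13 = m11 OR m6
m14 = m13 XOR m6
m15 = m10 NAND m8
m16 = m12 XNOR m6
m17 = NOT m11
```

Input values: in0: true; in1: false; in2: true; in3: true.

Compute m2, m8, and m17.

m2 = false; m8 = false; m17 = false

m1 = in0 XNOR in2 = true XNOR true = true
m2 = in3 NAND m1 = true NAND true = false
m3 = in1 OR m2 = false OR false = false
m4 = in2 NOR in3 = true NOR true = false
m5 = in0 AND m4 AND m3 = true AND false AND false = false
m7 = in2 AND m5 = true AND false = false
m8 = m7 OR in1 = false OR false = false
m11 = m3 NAND m8 = false NAND false = true
m17 = NOT m11 = NOT true = false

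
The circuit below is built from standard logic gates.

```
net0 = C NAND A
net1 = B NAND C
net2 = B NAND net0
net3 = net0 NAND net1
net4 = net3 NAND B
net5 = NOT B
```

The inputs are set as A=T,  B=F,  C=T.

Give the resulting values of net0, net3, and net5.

net0 = C NAND A = T NAND T = F
net1 = B NAND C = F NAND T = T
net3 = net0 NAND net1 = F NAND T = T
net5 = NOT B = NOT F = T

net0 = F, net3 = T, net5 = T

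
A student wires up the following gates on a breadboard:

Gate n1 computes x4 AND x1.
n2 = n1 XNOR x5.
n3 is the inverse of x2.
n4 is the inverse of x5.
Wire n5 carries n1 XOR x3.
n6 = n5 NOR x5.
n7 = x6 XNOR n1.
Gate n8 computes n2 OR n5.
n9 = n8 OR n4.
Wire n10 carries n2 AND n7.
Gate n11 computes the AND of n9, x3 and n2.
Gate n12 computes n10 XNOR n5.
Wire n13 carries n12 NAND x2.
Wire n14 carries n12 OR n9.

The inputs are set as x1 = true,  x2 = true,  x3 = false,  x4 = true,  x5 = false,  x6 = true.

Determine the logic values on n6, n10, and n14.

n6 = false; n10 = false; n14 = true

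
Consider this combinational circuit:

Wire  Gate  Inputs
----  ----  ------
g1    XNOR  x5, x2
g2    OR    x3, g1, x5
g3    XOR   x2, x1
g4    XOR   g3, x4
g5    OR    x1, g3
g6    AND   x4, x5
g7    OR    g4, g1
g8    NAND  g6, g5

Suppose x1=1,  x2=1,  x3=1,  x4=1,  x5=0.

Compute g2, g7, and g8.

g2 = 1, g7 = 1, g8 = 1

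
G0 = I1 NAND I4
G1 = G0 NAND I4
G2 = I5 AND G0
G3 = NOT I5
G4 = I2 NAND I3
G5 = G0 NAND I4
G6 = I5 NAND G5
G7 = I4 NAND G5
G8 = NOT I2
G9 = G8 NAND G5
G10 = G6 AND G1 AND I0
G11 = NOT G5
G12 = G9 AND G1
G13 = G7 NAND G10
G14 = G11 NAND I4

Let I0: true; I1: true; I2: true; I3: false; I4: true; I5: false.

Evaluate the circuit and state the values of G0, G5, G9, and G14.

G0 = false  G5 = true  G9 = true  G14 = true

G0 = I1 NAND I4 = true NAND true = false
G5 = G0 NAND I4 = false NAND true = true
G8 = NOT I2 = NOT true = false
G9 = G8 NAND G5 = false NAND true = true
G11 = NOT G5 = NOT true = false
G14 = G11 NAND I4 = false NAND true = true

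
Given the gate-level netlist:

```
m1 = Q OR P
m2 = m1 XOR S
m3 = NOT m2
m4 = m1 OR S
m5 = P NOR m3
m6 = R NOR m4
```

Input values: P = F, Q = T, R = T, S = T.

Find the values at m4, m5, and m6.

m1 = Q OR P = T OR F = T
m2 = m1 XOR S = T XOR T = F
m3 = NOT m2 = NOT F = T
m4 = m1 OR S = T OR T = T
m5 = P NOR m3 = F NOR T = F
m6 = R NOR m4 = T NOR T = F

m4 = T, m5 = F, m6 = F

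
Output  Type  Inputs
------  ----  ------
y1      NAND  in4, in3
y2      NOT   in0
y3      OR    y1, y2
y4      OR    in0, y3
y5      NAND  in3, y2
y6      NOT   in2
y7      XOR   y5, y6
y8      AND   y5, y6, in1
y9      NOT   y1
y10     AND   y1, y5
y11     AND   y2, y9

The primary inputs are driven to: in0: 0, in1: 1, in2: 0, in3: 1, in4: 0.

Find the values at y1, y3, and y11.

y1 = in4 NAND in3 = 0 NAND 1 = 1
y2 = NOT in0 = NOT 0 = 1
y3 = y1 OR y2 = 1 OR 1 = 1
y9 = NOT y1 = NOT 1 = 0
y11 = y2 AND y9 = 1 AND 0 = 0

y1 = 1  y3 = 1  y11 = 0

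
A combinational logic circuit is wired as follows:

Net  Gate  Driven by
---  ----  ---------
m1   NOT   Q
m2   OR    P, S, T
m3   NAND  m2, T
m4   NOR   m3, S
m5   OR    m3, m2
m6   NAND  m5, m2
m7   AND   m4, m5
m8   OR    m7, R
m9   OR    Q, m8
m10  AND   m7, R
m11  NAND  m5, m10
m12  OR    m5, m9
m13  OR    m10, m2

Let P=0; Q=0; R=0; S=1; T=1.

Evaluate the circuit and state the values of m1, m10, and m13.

m1 = 1, m10 = 0, m13 = 1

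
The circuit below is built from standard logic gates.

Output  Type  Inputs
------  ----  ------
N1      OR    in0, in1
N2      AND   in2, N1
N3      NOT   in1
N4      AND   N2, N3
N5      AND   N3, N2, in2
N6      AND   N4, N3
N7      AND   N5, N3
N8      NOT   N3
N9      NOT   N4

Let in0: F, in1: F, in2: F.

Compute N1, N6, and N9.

N1 = in0 OR in1 = F OR F = F
N2 = in2 AND N1 = F AND F = F
N3 = NOT in1 = NOT F = T
N4 = N2 AND N3 = F AND T = F
N6 = N4 AND N3 = F AND T = F
N9 = NOT N4 = NOT F = T

N1 = F, N6 = F, N9 = T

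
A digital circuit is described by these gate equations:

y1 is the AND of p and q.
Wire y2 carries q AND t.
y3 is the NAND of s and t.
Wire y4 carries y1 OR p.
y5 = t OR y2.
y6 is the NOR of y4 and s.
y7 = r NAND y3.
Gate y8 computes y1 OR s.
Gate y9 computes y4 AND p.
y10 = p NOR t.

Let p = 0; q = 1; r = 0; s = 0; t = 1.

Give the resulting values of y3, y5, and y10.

y2 = q AND t = 1 AND 1 = 1
y3 = s NAND t = 0 NAND 1 = 1
y5 = t OR y2 = 1 OR 1 = 1
y10 = p NOR t = 0 NOR 1 = 0

y3 = 1; y5 = 1; y10 = 0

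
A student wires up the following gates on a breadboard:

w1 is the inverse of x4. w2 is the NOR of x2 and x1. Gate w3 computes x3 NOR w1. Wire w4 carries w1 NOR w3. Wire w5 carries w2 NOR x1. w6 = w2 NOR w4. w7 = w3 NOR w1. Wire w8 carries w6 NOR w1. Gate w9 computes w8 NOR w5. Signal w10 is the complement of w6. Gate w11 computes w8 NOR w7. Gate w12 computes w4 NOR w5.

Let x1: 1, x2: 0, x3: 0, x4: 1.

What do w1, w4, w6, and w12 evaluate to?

w1 = 0, w4 = 0, w6 = 1, w12 = 1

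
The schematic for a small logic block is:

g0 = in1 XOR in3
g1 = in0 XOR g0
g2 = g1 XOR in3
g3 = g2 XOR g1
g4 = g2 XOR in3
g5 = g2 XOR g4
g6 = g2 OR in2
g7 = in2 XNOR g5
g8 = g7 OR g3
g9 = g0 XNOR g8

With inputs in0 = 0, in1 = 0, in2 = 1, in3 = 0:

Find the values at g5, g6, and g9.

g5 = 0, g6 = 1, g9 = 1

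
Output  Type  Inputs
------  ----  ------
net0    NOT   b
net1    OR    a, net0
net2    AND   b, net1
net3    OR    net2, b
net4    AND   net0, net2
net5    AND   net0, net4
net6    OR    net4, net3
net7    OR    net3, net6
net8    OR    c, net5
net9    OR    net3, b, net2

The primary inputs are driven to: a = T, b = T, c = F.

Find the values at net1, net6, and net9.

net1 = T, net6 = T, net9 = T

net0 = NOT b = NOT T = F
net1 = a OR net0 = T OR F = T
net2 = b AND net1 = T AND T = T
net3 = net2 OR b = T OR T = T
net4 = net0 AND net2 = F AND T = F
net6 = net4 OR net3 = F OR T = T
net9 = net3 OR b OR net2 = T OR T OR T = T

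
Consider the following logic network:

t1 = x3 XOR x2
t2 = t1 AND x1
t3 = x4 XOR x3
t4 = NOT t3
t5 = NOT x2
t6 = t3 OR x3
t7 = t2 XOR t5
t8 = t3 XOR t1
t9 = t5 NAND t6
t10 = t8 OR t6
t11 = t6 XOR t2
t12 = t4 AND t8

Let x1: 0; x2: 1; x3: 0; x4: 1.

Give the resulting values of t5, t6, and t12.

t5 = 0  t6 = 1  t12 = 0

t1 = x3 XOR x2 = 0 XOR 1 = 1
t3 = x4 XOR x3 = 1 XOR 0 = 1
t4 = NOT t3 = NOT 1 = 0
t5 = NOT x2 = NOT 1 = 0
t6 = t3 OR x3 = 1 OR 0 = 1
t8 = t3 XOR t1 = 1 XOR 1 = 0
t12 = t4 AND t8 = 0 AND 0 = 0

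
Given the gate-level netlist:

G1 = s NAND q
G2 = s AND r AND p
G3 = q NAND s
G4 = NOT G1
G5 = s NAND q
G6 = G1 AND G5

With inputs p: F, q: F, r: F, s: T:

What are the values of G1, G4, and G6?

G1 = T  G4 = F  G6 = T

G1 = s NAND q = T NAND F = T
G4 = NOT G1 = NOT T = F
G5 = s NAND q = T NAND F = T
G6 = G1 AND G5 = T AND T = T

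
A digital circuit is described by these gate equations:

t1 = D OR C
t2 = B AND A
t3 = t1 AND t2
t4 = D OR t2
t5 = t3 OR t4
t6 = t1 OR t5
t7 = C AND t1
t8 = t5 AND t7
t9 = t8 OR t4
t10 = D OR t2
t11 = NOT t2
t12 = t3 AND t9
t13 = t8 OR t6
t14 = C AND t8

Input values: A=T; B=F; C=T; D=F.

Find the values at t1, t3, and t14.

t1 = D OR C = F OR T = T
t2 = B AND A = F AND T = F
t3 = t1 AND t2 = T AND F = F
t4 = D OR t2 = F OR F = F
t5 = t3 OR t4 = F OR F = F
t7 = C AND t1 = T AND T = T
t8 = t5 AND t7 = F AND T = F
t14 = C AND t8 = T AND F = F

t1 = T; t3 = F; t14 = F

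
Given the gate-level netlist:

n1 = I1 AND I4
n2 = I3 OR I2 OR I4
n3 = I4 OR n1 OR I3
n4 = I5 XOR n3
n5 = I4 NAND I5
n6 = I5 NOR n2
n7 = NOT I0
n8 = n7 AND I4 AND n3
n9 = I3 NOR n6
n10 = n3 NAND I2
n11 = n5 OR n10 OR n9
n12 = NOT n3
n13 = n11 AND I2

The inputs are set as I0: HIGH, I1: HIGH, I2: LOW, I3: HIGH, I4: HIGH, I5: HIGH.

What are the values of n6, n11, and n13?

n1 = I1 AND I4 = HIGH AND HIGH = HIGH
n2 = I3 OR I2 OR I4 = HIGH OR LOW OR HIGH = HIGH
n3 = I4 OR n1 OR I3 = HIGH OR HIGH OR HIGH = HIGH
n5 = I4 NAND I5 = HIGH NAND HIGH = LOW
n6 = I5 NOR n2 = HIGH NOR HIGH = LOW
n9 = I3 NOR n6 = HIGH NOR LOW = LOW
n10 = n3 NAND I2 = HIGH NAND LOW = HIGH
n11 = n5 OR n10 OR n9 = LOW OR HIGH OR LOW = HIGH
n13 = n11 AND I2 = HIGH AND LOW = LOW

n6 = LOW, n11 = HIGH, n13 = LOW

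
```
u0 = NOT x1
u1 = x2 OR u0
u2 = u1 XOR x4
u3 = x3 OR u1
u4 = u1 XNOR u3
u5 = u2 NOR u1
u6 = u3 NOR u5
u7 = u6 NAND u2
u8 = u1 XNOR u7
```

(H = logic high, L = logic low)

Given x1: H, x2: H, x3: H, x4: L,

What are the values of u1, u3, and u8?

u1 = H, u3 = H, u8 = H

u0 = NOT x1 = NOT H = L
u1 = x2 OR u0 = H OR L = H
u2 = u1 XOR x4 = H XOR L = H
u3 = x3 OR u1 = H OR H = H
u5 = u2 NOR u1 = H NOR H = L
u6 = u3 NOR u5 = H NOR L = L
u7 = u6 NAND u2 = L NAND H = H
u8 = u1 XNOR u7 = H XNOR H = H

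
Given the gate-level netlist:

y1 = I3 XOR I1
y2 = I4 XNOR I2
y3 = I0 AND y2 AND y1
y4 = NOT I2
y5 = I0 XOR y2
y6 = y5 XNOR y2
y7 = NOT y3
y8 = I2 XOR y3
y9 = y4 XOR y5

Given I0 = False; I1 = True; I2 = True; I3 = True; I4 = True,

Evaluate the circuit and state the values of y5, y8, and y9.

y1 = I3 XOR I1 = True XOR True = False
y2 = I4 XNOR I2 = True XNOR True = True
y3 = I0 AND y2 AND y1 = False AND True AND False = False
y4 = NOT I2 = NOT True = False
y5 = I0 XOR y2 = False XOR True = True
y8 = I2 XOR y3 = True XOR False = True
y9 = y4 XOR y5 = False XOR True = True

y5 = True, y8 = True, y9 = True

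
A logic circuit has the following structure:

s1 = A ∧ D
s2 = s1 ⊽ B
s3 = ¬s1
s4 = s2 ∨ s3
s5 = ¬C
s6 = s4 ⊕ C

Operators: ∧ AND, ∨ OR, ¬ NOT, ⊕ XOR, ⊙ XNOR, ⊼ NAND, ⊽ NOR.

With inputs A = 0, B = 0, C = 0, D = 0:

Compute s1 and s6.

s1 = A AND D = 0 AND 0 = 0
s2 = s1 NOR B = 0 NOR 0 = 1
s3 = NOT s1 = NOT 0 = 1
s4 = s2 OR s3 = 1 OR 1 = 1
s6 = s4 XOR C = 1 XOR 0 = 1

s1 = 0, s6 = 1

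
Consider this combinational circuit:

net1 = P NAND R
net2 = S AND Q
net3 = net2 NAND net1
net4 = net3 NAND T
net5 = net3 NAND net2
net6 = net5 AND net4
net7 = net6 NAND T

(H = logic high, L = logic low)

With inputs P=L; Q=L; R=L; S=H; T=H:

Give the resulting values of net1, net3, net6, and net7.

net1 = P NAND R = L NAND L = H
net2 = S AND Q = H AND L = L
net3 = net2 NAND net1 = L NAND H = H
net4 = net3 NAND T = H NAND H = L
net5 = net3 NAND net2 = H NAND L = H
net6 = net5 AND net4 = H AND L = L
net7 = net6 NAND T = L NAND H = H

net1 = H  net3 = H  net6 = L  net7 = H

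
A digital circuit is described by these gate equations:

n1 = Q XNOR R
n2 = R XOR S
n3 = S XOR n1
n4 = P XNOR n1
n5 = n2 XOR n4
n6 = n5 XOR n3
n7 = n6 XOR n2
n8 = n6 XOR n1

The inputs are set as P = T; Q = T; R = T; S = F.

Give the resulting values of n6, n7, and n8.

n1 = Q XNOR R = T XNOR T = T
n2 = R XOR S = T XOR F = T
n3 = S XOR n1 = F XOR T = T
n4 = P XNOR n1 = T XNOR T = T
n5 = n2 XOR n4 = T XOR T = F
n6 = n5 XOR n3 = F XOR T = T
n7 = n6 XOR n2 = T XOR T = F
n8 = n6 XOR n1 = T XOR T = F

n6 = T, n7 = F, n8 = F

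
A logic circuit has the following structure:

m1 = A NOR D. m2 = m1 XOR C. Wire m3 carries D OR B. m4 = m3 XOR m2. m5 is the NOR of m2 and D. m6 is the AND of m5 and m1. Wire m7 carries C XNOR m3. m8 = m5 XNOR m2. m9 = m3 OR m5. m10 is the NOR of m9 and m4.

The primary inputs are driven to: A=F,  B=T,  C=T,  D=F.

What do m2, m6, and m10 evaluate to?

m2 = F, m6 = T, m10 = F

m1 = A NOR D = F NOR F = T
m2 = m1 XOR C = T XOR T = F
m3 = D OR B = F OR T = T
m4 = m3 XOR m2 = T XOR F = T
m5 = m2 NOR D = F NOR F = T
m6 = m5 AND m1 = T AND T = T
m9 = m3 OR m5 = T OR T = T
m10 = m9 NOR m4 = T NOR T = F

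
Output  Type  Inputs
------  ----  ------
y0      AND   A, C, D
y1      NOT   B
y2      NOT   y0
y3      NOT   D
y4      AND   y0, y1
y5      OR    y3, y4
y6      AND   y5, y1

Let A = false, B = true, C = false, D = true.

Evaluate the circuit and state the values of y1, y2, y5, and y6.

y0 = A AND C AND D = false AND false AND true = false
y1 = NOT B = NOT true = false
y2 = NOT y0 = NOT false = true
y3 = NOT D = NOT true = false
y4 = y0 AND y1 = false AND false = false
y5 = y3 OR y4 = false OR false = false
y6 = y5 AND y1 = false AND false = false

y1 = false, y2 = true, y5 = false, y6 = false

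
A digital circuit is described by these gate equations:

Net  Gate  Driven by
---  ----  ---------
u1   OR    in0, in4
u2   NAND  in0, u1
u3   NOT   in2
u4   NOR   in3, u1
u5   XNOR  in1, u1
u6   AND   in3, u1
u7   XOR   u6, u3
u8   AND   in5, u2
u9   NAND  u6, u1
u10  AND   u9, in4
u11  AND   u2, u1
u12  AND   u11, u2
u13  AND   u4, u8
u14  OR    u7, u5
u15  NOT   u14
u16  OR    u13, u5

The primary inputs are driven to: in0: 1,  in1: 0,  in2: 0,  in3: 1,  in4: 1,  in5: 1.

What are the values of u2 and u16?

u2 = 0  u16 = 0

u1 = in0 OR in4 = 1 OR 1 = 1
u2 = in0 NAND u1 = 1 NAND 1 = 0
u4 = in3 NOR u1 = 1 NOR 1 = 0
u5 = in1 XNOR u1 = 0 XNOR 1 = 0
u8 = in5 AND u2 = 1 AND 0 = 0
u13 = u4 AND u8 = 0 AND 0 = 0
u16 = u13 OR u5 = 0 OR 0 = 0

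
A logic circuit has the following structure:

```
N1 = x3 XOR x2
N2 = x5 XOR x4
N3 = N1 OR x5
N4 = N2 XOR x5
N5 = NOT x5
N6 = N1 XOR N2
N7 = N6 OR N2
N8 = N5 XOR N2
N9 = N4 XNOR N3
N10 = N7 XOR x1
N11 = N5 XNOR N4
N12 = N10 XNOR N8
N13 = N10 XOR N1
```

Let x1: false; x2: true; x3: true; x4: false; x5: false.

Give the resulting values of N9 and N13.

N1 = x3 XOR x2 = true XOR true = false
N2 = x5 XOR x4 = false XOR false = false
N3 = N1 OR x5 = false OR false = false
N4 = N2 XOR x5 = false XOR false = false
N6 = N1 XOR N2 = false XOR false = false
N7 = N6 OR N2 = false OR false = false
N9 = N4 XNOR N3 = false XNOR false = true
N10 = N7 XOR x1 = false XOR false = false
N13 = N10 XOR N1 = false XOR false = false

N9 = true  N13 = false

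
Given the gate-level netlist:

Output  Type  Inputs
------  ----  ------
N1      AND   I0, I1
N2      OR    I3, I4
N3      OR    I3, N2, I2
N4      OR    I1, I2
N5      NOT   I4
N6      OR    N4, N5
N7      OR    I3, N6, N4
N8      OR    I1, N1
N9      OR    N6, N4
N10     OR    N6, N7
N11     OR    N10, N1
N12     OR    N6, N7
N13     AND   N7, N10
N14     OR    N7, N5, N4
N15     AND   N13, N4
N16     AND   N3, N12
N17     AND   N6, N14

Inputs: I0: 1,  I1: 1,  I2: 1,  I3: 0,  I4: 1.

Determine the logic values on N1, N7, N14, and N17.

N1 = 1  N7 = 1  N14 = 1  N17 = 1

N1 = I0 AND I1 = 1 AND 1 = 1
N4 = I1 OR I2 = 1 OR 1 = 1
N5 = NOT I4 = NOT 1 = 0
N6 = N4 OR N5 = 1 OR 0 = 1
N7 = I3 OR N6 OR N4 = 0 OR 1 OR 1 = 1
N14 = N7 OR N5 OR N4 = 1 OR 0 OR 1 = 1
N17 = N6 AND N14 = 1 AND 1 = 1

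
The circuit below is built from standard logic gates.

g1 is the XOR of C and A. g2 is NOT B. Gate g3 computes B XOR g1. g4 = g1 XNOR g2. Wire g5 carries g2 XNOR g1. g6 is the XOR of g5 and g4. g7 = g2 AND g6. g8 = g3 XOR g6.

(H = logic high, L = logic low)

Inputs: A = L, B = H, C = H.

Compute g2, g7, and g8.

g2 = L  g7 = L  g8 = L

g1 = C XOR A = H XOR L = H
g2 = NOT B = NOT H = L
g3 = B XOR g1 = H XOR H = L
g4 = g1 XNOR g2 = H XNOR L = L
g5 = g2 XNOR g1 = L XNOR H = L
g6 = g5 XOR g4 = L XOR L = L
g7 = g2 AND g6 = L AND L = L
g8 = g3 XOR g6 = L XOR L = L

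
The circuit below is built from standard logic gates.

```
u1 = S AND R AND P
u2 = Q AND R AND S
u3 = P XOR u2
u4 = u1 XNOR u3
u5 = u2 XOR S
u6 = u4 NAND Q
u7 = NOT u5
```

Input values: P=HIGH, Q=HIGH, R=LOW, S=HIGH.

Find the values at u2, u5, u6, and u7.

u2 = LOW; u5 = HIGH; u6 = HIGH; u7 = LOW

u1 = S AND R AND P = HIGH AND LOW AND HIGH = LOW
u2 = Q AND R AND S = HIGH AND LOW AND HIGH = LOW
u3 = P XOR u2 = HIGH XOR LOW = HIGH
u4 = u1 XNOR u3 = LOW XNOR HIGH = LOW
u5 = u2 XOR S = LOW XOR HIGH = HIGH
u6 = u4 NAND Q = LOW NAND HIGH = HIGH
u7 = NOT u5 = NOT HIGH = LOW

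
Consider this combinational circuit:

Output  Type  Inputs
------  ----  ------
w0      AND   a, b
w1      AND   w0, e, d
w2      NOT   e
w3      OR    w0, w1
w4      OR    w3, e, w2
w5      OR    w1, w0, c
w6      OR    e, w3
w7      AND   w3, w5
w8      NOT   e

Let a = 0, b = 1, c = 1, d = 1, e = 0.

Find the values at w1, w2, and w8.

w1 = 0; w2 = 1; w8 = 1

w0 = a AND b = 0 AND 1 = 0
w1 = w0 AND e AND d = 0 AND 0 AND 1 = 0
w2 = NOT e = NOT 0 = 1
w8 = NOT e = NOT 0 = 1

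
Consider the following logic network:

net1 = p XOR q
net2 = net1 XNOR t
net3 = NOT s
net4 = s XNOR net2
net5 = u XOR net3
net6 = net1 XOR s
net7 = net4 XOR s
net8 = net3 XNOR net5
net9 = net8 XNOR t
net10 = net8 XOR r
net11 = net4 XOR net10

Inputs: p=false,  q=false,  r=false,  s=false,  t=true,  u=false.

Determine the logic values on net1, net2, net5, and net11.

net1 = false, net2 = false, net5 = true, net11 = false

net1 = p XOR q = false XOR false = false
net2 = net1 XNOR t = false XNOR true = false
net3 = NOT s = NOT false = true
net4 = s XNOR net2 = false XNOR false = true
net5 = u XOR net3 = false XOR true = true
net8 = net3 XNOR net5 = true XNOR true = true
net10 = net8 XOR r = true XOR false = true
net11 = net4 XOR net10 = true XOR true = false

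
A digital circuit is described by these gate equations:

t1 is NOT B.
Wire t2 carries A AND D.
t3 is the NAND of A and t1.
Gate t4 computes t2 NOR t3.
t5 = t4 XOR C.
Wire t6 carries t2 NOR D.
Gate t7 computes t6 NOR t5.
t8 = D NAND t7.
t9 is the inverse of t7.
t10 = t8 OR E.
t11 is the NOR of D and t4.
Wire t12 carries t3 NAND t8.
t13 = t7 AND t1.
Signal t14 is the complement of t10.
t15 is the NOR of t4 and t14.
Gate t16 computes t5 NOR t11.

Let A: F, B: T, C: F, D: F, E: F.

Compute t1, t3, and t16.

t1 = F, t3 = T, t16 = F

t1 = NOT B = NOT T = F
t2 = A AND D = F AND F = F
t3 = A NAND t1 = F NAND F = T
t4 = t2 NOR t3 = F NOR T = F
t5 = t4 XOR C = F XOR F = F
t11 = D NOR t4 = F NOR F = T
t16 = t5 NOR t11 = F NOR T = F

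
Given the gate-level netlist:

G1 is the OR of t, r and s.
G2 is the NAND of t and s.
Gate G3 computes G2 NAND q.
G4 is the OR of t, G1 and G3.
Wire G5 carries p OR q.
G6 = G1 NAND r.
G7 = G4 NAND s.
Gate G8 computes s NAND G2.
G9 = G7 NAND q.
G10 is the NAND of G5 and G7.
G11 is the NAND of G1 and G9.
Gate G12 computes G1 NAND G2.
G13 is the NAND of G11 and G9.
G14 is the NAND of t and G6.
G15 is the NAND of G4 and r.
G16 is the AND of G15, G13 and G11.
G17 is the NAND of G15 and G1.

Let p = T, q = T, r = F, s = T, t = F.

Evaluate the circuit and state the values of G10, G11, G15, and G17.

G10 = T, G11 = F, G15 = T, G17 = F

G1 = t OR r OR s = F OR F OR T = T
G2 = t NAND s = F NAND T = T
G3 = G2 NAND q = T NAND T = F
G4 = t OR G1 OR G3 = F OR T OR F = T
G5 = p OR q = T OR T = T
G7 = G4 NAND s = T NAND T = F
G9 = G7 NAND q = F NAND T = T
G10 = G5 NAND G7 = T NAND F = T
G11 = G1 NAND G9 = T NAND T = F
G15 = G4 NAND r = T NAND F = T
G17 = G15 NAND G1 = T NAND T = F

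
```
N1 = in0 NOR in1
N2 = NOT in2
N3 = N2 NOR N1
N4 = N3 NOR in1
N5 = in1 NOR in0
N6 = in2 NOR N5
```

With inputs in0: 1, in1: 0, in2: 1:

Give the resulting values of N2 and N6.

N2 = 0, N6 = 0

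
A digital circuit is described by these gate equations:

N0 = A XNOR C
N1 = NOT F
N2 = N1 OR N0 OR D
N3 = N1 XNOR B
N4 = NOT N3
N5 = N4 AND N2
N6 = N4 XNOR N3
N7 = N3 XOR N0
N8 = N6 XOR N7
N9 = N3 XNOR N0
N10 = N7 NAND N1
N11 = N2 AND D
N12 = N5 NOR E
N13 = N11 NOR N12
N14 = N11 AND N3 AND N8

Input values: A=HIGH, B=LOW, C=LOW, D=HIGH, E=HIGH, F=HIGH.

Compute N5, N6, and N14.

N5 = LOW; N6 = LOW; N14 = HIGH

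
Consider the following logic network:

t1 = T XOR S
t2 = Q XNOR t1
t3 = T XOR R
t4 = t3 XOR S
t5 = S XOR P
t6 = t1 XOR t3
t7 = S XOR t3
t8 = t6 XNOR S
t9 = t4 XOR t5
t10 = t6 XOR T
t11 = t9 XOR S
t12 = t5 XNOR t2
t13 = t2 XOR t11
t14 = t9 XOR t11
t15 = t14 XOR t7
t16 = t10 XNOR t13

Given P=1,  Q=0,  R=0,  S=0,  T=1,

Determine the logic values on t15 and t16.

t1 = T XOR S = 1 XOR 0 = 1
t2 = Q XNOR t1 = 0 XNOR 1 = 0
t3 = T XOR R = 1 XOR 0 = 1
t4 = t3 XOR S = 1 XOR 0 = 1
t5 = S XOR P = 0 XOR 1 = 1
t6 = t1 XOR t3 = 1 XOR 1 = 0
t7 = S XOR t3 = 0 XOR 1 = 1
t9 = t4 XOR t5 = 1 XOR 1 = 0
t10 = t6 XOR T = 0 XOR 1 = 1
t11 = t9 XOR S = 0 XOR 0 = 0
t13 = t2 XOR t11 = 0 XOR 0 = 0
t14 = t9 XOR t11 = 0 XOR 0 = 0
t15 = t14 XOR t7 = 0 XOR 1 = 1
t16 = t10 XNOR t13 = 1 XNOR 0 = 0

t15 = 1, t16 = 0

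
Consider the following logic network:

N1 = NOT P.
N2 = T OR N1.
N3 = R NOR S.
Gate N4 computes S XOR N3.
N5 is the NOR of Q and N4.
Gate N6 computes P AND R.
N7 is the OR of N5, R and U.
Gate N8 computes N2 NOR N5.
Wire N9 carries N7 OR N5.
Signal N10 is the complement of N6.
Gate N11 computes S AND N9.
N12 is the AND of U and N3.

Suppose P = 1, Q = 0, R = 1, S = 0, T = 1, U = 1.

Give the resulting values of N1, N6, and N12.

N1 = 0, N6 = 1, N12 = 0

N1 = NOT P = NOT 1 = 0
N3 = R NOR S = 1 NOR 0 = 0
N6 = P AND R = 1 AND 1 = 1
N12 = U AND N3 = 1 AND 0 = 0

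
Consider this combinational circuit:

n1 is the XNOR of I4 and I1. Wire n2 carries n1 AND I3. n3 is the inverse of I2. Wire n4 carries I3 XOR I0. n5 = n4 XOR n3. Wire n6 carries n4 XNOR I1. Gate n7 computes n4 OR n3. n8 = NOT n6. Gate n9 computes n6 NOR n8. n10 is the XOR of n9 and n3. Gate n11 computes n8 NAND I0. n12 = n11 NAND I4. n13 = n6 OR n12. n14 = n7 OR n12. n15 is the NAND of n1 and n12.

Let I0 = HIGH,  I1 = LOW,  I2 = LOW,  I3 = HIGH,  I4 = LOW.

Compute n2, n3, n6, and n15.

n1 = I4 XNOR I1 = LOW XNOR LOW = HIGH
n2 = n1 AND I3 = HIGH AND HIGH = HIGH
n3 = NOT I2 = NOT LOW = HIGH
n4 = I3 XOR I0 = HIGH XOR HIGH = LOW
n6 = n4 XNOR I1 = LOW XNOR LOW = HIGH
n8 = NOT n6 = NOT HIGH = LOW
n11 = n8 NAND I0 = LOW NAND HIGH = HIGH
n12 = n11 NAND I4 = HIGH NAND LOW = HIGH
n15 = n1 NAND n12 = HIGH NAND HIGH = LOW

n2 = HIGH, n3 = HIGH, n6 = HIGH, n15 = LOW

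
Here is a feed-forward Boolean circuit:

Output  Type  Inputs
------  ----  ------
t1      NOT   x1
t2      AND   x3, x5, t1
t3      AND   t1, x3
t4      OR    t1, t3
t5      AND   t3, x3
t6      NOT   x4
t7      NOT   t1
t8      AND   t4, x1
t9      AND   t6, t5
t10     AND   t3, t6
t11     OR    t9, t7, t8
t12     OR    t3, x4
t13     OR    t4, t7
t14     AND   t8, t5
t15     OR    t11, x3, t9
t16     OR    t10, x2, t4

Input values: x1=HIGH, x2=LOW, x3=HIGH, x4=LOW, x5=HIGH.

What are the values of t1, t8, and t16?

t1 = LOW, t8 = LOW, t16 = LOW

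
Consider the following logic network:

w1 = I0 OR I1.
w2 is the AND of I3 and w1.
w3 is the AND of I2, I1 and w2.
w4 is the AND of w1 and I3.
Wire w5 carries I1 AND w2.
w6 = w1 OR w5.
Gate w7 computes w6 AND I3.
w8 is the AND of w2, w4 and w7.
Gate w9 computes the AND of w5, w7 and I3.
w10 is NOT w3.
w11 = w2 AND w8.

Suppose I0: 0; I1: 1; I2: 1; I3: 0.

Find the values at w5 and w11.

w1 = I0 OR I1 = 0 OR 1 = 1
w2 = I3 AND w1 = 0 AND 1 = 0
w4 = w1 AND I3 = 1 AND 0 = 0
w5 = I1 AND w2 = 1 AND 0 = 0
w6 = w1 OR w5 = 1 OR 0 = 1
w7 = w6 AND I3 = 1 AND 0 = 0
w8 = w2 AND w4 AND w7 = 0 AND 0 AND 0 = 0
w11 = w2 AND w8 = 0 AND 0 = 0

w5 = 0, w11 = 0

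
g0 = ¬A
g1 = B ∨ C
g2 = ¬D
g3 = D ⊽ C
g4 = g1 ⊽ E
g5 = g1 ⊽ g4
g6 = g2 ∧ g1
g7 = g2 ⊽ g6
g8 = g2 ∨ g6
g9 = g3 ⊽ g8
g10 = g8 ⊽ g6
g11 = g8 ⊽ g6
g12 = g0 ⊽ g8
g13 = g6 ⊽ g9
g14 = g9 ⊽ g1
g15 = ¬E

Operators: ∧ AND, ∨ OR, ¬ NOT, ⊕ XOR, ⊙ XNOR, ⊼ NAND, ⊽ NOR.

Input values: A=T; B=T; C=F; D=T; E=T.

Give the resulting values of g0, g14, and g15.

g0 = NOT A = NOT T = F
g1 = B OR C = T OR F = T
g2 = NOT D = NOT T = F
g3 = D NOR C = T NOR F = F
g6 = g2 AND g1 = F AND T = F
g8 = g2 OR g6 = F OR F = F
g9 = g3 NOR g8 = F NOR F = T
g14 = g9 NOR g1 = T NOR T = F
g15 = NOT E = NOT T = F

g0 = F, g14 = F, g15 = F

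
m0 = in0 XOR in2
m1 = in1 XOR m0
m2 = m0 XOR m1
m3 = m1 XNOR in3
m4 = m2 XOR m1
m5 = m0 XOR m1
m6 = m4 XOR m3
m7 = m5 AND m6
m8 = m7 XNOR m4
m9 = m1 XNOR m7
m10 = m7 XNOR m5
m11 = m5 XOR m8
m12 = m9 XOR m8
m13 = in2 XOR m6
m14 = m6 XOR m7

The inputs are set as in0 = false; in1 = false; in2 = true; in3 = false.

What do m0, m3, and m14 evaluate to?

m0 = in0 XOR in2 = false XOR true = true
m1 = in1 XOR m0 = false XOR true = true
m2 = m0 XOR m1 = true XOR true = false
m3 = m1 XNOR in3 = true XNOR false = false
m4 = m2 XOR m1 = false XOR true = true
m5 = m0 XOR m1 = true XOR true = false
m6 = m4 XOR m3 = true XOR false = true
m7 = m5 AND m6 = false AND true = false
m14 = m6 XOR m7 = true XOR false = true

m0 = true  m3 = false  m14 = true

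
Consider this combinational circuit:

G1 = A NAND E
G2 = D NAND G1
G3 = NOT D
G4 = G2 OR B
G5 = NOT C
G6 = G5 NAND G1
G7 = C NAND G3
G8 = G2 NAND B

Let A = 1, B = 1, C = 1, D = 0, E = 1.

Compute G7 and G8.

G7 = 0  G8 = 0

G1 = A NAND E = 1 NAND 1 = 0
G2 = D NAND G1 = 0 NAND 0 = 1
G3 = NOT D = NOT 0 = 1
G7 = C NAND G3 = 1 NAND 1 = 0
G8 = G2 NAND B = 1 NAND 1 = 0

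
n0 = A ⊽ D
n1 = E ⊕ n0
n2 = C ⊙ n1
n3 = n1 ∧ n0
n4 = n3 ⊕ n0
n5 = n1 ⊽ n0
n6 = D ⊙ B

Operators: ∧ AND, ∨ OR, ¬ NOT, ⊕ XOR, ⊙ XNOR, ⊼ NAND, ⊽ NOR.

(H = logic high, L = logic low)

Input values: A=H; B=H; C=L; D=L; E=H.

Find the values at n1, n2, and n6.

n0 = A NOR D = H NOR L = L
n1 = E XOR n0 = H XOR L = H
n2 = C XNOR n1 = L XNOR H = L
n6 = D XNOR B = L XNOR H = L

n1 = H, n2 = L, n6 = L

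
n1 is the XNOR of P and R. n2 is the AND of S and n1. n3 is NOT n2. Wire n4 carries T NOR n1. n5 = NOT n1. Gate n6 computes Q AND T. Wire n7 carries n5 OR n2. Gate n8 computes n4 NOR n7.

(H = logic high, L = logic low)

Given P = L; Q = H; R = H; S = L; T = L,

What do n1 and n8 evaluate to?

n1 = L  n8 = L

n1 = P XNOR R = L XNOR H = L
n2 = S AND n1 = L AND L = L
n4 = T NOR n1 = L NOR L = H
n5 = NOT n1 = NOT L = H
n7 = n5 OR n2 = H OR L = H
n8 = n4 NOR n7 = H NOR H = L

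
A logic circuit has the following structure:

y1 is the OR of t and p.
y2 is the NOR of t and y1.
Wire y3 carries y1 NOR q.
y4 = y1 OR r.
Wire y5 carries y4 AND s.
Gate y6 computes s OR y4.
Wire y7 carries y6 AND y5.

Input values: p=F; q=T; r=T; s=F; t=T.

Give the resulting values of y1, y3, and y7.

y1 = T, y3 = F, y7 = F

y1 = t OR p = T OR F = T
y3 = y1 NOR q = T NOR T = F
y4 = y1 OR r = T OR T = T
y5 = y4 AND s = T AND F = F
y6 = s OR y4 = F OR T = T
y7 = y6 AND y5 = T AND F = F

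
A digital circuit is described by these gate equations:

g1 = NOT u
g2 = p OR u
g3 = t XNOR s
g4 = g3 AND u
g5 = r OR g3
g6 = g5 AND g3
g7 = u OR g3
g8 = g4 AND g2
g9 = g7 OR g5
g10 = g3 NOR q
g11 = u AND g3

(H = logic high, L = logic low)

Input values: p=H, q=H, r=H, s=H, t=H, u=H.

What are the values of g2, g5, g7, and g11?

g2 = H, g5 = H, g7 = H, g11 = H

g2 = p OR u = H OR H = H
g3 = t XNOR s = H XNOR H = H
g5 = r OR g3 = H OR H = H
g7 = u OR g3 = H OR H = H
g11 = u AND g3 = H AND H = H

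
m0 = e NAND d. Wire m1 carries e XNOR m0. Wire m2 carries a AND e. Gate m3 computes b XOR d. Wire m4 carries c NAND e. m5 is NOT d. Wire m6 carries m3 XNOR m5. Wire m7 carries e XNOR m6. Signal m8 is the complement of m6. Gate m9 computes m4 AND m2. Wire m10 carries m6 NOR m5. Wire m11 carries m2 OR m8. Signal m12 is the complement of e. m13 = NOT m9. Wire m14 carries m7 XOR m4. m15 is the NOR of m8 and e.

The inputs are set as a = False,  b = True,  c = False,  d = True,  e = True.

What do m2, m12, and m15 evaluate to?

m2 = a AND e = False AND True = False
m3 = b XOR d = True XOR True = False
m5 = NOT d = NOT True = False
m6 = m3 XNOR m5 = False XNOR False = True
m8 = NOT m6 = NOT True = False
m12 = NOT e = NOT True = False
m15 = m8 NOR e = False NOR True = False

m2 = False  m12 = False  m15 = False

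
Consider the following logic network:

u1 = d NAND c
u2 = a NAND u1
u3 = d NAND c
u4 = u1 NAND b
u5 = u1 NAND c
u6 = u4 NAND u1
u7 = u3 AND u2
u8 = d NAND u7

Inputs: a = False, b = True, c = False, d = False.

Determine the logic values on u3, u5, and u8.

u3 = True, u5 = True, u8 = True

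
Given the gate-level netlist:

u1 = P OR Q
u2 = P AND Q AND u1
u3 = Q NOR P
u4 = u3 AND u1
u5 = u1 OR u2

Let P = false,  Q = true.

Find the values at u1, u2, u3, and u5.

u1 = P OR Q = false OR true = true
u2 = P AND Q AND u1 = false AND true AND true = false
u3 = Q NOR P = true NOR false = false
u5 = u1 OR u2 = true OR false = true

u1 = true, u2 = false, u3 = false, u5 = true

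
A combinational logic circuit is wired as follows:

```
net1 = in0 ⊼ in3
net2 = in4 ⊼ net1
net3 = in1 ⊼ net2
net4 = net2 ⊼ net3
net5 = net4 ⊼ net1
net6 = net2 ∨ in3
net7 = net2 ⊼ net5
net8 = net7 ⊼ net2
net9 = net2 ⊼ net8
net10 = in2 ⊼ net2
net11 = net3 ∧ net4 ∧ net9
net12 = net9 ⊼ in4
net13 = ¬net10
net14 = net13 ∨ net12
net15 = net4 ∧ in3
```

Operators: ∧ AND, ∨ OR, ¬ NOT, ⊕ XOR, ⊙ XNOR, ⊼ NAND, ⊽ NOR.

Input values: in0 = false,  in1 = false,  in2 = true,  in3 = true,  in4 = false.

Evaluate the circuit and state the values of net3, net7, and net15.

net1 = in0 NAND in3 = false NAND true = true
net2 = in4 NAND net1 = false NAND true = true
net3 = in1 NAND net2 = false NAND true = true
net4 = net2 NAND net3 = true NAND true = false
net5 = net4 NAND net1 = false NAND true = true
net7 = net2 NAND net5 = true NAND true = false
net15 = net4 AND in3 = false AND true = false

net3 = true  net7 = false  net15 = false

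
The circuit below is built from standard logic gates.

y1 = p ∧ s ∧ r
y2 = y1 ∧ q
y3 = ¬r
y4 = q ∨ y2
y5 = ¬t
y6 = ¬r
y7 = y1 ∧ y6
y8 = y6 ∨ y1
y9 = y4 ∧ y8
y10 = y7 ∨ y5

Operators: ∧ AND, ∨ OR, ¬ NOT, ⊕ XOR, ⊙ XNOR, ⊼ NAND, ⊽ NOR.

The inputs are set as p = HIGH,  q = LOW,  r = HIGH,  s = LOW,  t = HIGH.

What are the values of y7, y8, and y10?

y1 = p AND s AND r = HIGH AND LOW AND HIGH = LOW
y5 = NOT t = NOT HIGH = LOW
y6 = NOT r = NOT HIGH = LOW
y7 = y1 AND y6 = LOW AND LOW = LOW
y8 = y6 OR y1 = LOW OR LOW = LOW
y10 = y7 OR y5 = LOW OR LOW = LOW

y7 = LOW, y8 = LOW, y10 = LOW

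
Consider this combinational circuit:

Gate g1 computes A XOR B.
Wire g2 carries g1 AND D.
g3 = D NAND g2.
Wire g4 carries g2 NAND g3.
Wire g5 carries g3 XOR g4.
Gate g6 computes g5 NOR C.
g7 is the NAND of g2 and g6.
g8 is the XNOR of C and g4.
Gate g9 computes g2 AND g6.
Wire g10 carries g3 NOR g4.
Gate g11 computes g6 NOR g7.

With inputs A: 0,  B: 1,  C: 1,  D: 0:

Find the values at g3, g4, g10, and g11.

g3 = 1  g4 = 1  g10 = 0  g11 = 0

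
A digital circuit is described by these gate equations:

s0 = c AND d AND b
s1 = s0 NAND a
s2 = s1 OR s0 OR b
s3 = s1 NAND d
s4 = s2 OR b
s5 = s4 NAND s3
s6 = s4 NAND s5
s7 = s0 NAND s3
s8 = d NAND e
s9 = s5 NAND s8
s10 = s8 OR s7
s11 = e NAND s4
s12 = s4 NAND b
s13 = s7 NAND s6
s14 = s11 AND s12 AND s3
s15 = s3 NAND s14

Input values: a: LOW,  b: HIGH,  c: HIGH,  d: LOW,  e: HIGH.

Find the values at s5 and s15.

s0 = c AND d AND b = HIGH AND LOW AND HIGH = LOW
s1 = s0 NAND a = LOW NAND LOW = HIGH
s2 = s1 OR s0 OR b = HIGH OR LOW OR HIGH = HIGH
s3 = s1 NAND d = HIGH NAND LOW = HIGH
s4 = s2 OR b = HIGH OR HIGH = HIGH
s5 = s4 NAND s3 = HIGH NAND HIGH = LOW
s11 = e NAND s4 = HIGH NAND HIGH = LOW
s12 = s4 NAND b = HIGH NAND HIGH = LOW
s14 = s11 AND s12 AND s3 = LOW AND LOW AND HIGH = LOW
s15 = s3 NAND s14 = HIGH NAND LOW = HIGH

s5 = LOW; s15 = HIGH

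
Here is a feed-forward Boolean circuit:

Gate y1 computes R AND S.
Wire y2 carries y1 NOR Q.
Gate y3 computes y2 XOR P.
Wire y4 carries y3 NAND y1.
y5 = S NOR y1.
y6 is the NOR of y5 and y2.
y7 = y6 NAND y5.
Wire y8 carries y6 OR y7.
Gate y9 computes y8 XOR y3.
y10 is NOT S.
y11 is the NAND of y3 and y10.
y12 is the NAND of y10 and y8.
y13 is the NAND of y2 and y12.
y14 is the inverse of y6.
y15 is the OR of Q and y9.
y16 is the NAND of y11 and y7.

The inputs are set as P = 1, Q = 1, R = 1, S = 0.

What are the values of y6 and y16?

y1 = R AND S = 1 AND 0 = 0
y2 = y1 NOR Q = 0 NOR 1 = 0
y3 = y2 XOR P = 0 XOR 1 = 1
y5 = S NOR y1 = 0 NOR 0 = 1
y6 = y5 NOR y2 = 1 NOR 0 = 0
y7 = y6 NAND y5 = 0 NAND 1 = 1
y10 = NOT S = NOT 0 = 1
y11 = y3 NAND y10 = 1 NAND 1 = 0
y16 = y11 NAND y7 = 0 NAND 1 = 1

y6 = 0, y16 = 1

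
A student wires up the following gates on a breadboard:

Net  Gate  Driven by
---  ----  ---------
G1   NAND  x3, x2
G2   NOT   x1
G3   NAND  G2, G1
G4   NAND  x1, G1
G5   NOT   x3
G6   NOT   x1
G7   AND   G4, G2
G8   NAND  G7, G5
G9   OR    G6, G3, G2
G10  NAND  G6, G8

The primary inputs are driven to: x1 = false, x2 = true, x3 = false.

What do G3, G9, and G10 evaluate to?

G1 = x3 NAND x2 = false NAND true = true
G2 = NOT x1 = NOT false = true
G3 = G2 NAND G1 = true NAND true = false
G4 = x1 NAND G1 = false NAND true = true
G5 = NOT x3 = NOT false = true
G6 = NOT x1 = NOT false = true
G7 = G4 AND G2 = true AND true = true
G8 = G7 NAND G5 = true NAND true = false
G9 = G6 OR G3 OR G2 = true OR false OR true = true
G10 = G6 NAND G8 = true NAND false = true

G3 = false, G9 = true, G10 = true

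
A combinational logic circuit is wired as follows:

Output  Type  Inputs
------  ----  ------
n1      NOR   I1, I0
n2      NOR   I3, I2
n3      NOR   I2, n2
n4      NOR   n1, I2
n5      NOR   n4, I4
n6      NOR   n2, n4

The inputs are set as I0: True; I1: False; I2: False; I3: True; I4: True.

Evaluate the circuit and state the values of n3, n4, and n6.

n1 = I1 NOR I0 = False NOR True = False
n2 = I3 NOR I2 = True NOR False = False
n3 = I2 NOR n2 = False NOR False = True
n4 = n1 NOR I2 = False NOR False = True
n6 = n2 NOR n4 = False NOR True = False

n3 = True, n4 = True, n6 = False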